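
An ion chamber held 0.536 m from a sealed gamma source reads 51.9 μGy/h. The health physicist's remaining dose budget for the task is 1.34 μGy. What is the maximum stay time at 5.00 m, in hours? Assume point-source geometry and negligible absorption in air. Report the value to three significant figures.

Intensity scales as (d₁/d₂)², so rate at 5.00 m:
(0.536/5.00)² = 0.01149, so 51.9 × 0.01149 = 0.5963 μGy/h.
Stay time = 1.34 μGy ÷ 0.5963 μGy/h = 2.247 h.

2.25 h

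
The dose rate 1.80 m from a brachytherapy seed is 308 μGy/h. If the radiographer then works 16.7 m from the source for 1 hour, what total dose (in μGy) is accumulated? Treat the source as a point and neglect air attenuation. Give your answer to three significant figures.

Applying the 1/r² law, rate at 16.7 m:
(1.80/16.7)² = 0.01162, so 308 × 0.01162 = 3.579 μGy/h.
Dose = rate × time = 3.579 μGy/h × 1.000 h = 3.579 μGy.

3.58 μGy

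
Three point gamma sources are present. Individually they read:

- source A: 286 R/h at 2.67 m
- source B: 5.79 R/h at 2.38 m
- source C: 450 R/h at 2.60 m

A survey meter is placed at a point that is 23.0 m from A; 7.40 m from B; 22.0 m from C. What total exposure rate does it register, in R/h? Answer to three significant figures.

Each source contributes Iᵢ·(dᵢ/rᵢ)²; contributions add.
A: 286 × (2.67/23.0)² = 3.854 R/h
B: 5.79 × (2.38/7.40)² = 0.5989 R/h
C: 450 × (2.60/22.0)² = 6.285 R/h
Total = 3.854 + 0.5989 + 6.285 = 10.74 R/h.

10.7 R/h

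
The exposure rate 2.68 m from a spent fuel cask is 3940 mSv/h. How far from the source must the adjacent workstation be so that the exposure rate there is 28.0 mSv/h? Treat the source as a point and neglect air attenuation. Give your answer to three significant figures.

31.8 m

Since intensity falls as 1/r², d₂ = d₁·√(I₁/I₂).
I₁/I₂ = 3940/28.0 = 140.7, so d₂ = 2.68 × √140.7 = 31.79 m.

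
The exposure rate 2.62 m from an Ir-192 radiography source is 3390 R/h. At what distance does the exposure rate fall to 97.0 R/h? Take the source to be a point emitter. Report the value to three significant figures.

Since intensity falls as 1/r², d₂ = d₁·√(I₁/I₂).
I₁/I₂ = 3390/97.0 = 34.95, so d₂ = 2.62 × √34.95 = 15.49 m.

15.5 m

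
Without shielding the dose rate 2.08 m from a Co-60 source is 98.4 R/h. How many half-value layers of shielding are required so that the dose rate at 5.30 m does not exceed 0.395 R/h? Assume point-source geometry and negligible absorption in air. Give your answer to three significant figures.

5.26 half-value layers

At 5.30 m, distance alone gives 98.4 × (2.08/5.30)² = 98.4 × 0.1540 = 15.15 R/h.
Further attenuation needed: 15.15/0.395 = 38.35.
n = log₂(38.35) = 5.261 half-value layers.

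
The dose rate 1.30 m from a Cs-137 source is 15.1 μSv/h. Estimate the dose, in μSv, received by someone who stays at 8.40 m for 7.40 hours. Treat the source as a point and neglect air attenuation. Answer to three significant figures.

Since intensity falls as 1/r², rate at 8.40 m:
(1.30/8.40)² = 0.02395, so 15.1 × 0.02395 = 0.3616 μSv/h.
Dose = rate × time = 0.3616 μSv/h × 7.400 h = 2.676 μSv.

2.68 μSv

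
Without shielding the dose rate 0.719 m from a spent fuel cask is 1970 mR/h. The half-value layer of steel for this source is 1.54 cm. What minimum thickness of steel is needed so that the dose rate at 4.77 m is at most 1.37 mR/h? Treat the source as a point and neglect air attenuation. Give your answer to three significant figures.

7.75 cm

At 4.77 m, distance alone gives (0.719/4.77)² = 0.02272, so 1970 × 0.02272 = 44.76 mR/h.
Further attenuation needed: 44.76/1.37 = 32.67.
n = log₂(32.67) = 5.030 half-value layers.
Thickness = 5.030 × 1.54 cm = 7.746 cm.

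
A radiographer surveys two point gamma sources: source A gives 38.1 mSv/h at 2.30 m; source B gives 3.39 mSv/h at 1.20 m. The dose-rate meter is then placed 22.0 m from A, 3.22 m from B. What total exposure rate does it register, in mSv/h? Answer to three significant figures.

0.887 mSv/h

Each source contributes Iᵢ·(dᵢ/rᵢ)²; contributions add.
A: 38.1 × (2.30/22.0)² = 0.4164 mSv/h
B: 3.39 × (1.20/3.22)² = 0.4708 mSv/h
Total = 0.4164 + 0.4708 = 0.8872 mSv/h.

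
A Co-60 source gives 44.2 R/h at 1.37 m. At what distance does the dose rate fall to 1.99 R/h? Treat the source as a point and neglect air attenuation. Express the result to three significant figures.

6.46 m

Using I₁d₁² = I₂d₂², d₂ = d₁·√(I₁/I₂).
I₁/I₂ = 44.2/1.99 = 22.21, so d₂ = 1.37 × √22.21 = 6.456 m.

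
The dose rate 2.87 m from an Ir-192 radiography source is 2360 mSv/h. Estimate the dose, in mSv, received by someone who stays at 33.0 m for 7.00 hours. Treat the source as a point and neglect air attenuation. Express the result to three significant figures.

125 mSv

Applying the 1/r² law, rate at 33.0 m:
(2.87/33.0)² = 0.007564, so 2360 × 0.007564 = 17.85 mSv/h.
Dose = rate × time = 17.85 mSv/h × 7.000 h = 125.0 mSv.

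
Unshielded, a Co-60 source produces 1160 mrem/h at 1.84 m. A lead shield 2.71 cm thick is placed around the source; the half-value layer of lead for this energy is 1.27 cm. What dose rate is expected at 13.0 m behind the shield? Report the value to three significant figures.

5.29 mrem/h

Distance alone: 1160 × (1.84/13.0)² = 1160 × 0.02003 = 23.23 mrem/h.
Shield: 2.71/1.27 = 2.134 half-value layers → attenuation 2^(−2.134) = 0.2278.
Combined: 23.23 × 0.2278 = 5.292 mrem/h.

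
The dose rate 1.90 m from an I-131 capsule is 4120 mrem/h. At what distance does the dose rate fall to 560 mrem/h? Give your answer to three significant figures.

Intensity scales as (d₁/d₂)², so d₂ = d₁·√(I₁/I₂).
I₁/I₂ = 4120/560 = 7.357, so d₂ = 1.90 × √7.357 = 5.154 m.

5.15 m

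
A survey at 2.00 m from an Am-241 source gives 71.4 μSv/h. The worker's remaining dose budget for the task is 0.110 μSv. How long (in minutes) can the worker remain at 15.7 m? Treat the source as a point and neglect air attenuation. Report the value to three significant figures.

5.70 min

Intensity scales as (d₁/d₂)², so rate at 15.7 m:
(2.00/15.7)² = 0.01623, so 71.4 × 0.01623 = 1.159 μSv/h.
Stay time = 0.110 μSv ÷ 1.159 μSv/h = 0.09491 h = 5.695 min.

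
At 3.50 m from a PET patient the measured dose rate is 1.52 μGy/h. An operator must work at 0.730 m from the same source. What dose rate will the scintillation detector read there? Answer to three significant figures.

Using I₁d₁² = I₂d₂², scaling from 3.50 m to 0.730 m:
(3.50/0.730)² = 22.99, so 1.52 × 22.99 = 34.94 μGy/h.

34.9 μGy/h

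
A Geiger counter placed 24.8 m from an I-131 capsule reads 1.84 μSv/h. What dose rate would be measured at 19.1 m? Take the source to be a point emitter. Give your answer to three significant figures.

3.10 μSv/h

Using I₁d₁² = I₂d₂², scaling from 24.8 m to 19.1 m:
1.84 × (24.8/19.1)² = 1.84 × 1.686 = 3.102 μSv/h.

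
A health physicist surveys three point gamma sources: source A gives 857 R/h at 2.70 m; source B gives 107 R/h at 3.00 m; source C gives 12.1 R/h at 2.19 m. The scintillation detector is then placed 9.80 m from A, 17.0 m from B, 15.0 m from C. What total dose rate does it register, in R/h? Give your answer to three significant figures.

Each source contributes Iᵢ·(dᵢ/rᵢ)²; contributions add.
A: 857 × (2.70/9.80)² = 65.05 R/h
B: 107 × (3.00/17.0)² = 3.332 R/h
C: 12.1 × (2.19/15.0)² = 0.2579 R/h
Total = 65.05 + 3.332 + 0.2579 = 68.64 R/h.

68.6 R/h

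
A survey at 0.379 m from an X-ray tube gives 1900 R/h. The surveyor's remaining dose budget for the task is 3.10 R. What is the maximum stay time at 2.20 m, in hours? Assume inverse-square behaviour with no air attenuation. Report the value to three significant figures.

Using I₁d₁² = I₂d₂², rate at 2.20 m:
(0.379/2.20)² = 0.02968, so 1900 × 0.02968 = 56.39 R/h.
Stay time = 3.10 R ÷ 56.39 R/h = 0.05497 h.

0.0550 h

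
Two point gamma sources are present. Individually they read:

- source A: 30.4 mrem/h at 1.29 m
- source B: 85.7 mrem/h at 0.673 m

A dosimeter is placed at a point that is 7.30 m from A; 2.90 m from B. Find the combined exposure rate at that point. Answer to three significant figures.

5.56 mrem/h

By superposition, sum each source's inverse-square contribution:
A: 30.4 × (1.29/7.30)² = 0.9493 mrem/h
B: 85.7 × (0.673/2.90)² = 4.615 mrem/h
Total = 0.9493 + 4.615 = 5.564 mrem/h.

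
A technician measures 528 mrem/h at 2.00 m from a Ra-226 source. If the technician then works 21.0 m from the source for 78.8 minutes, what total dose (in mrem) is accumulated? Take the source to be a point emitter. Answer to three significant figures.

Applying the 1/r² law, rate at 21.0 m:
528 × (2.00/21.0)² = 528 × 0.009070 = 4.789 mrem/h.
Dose = rate × time = 4.789 mrem/h × 1.313 h = 6.288 mrem.

6.29 mrem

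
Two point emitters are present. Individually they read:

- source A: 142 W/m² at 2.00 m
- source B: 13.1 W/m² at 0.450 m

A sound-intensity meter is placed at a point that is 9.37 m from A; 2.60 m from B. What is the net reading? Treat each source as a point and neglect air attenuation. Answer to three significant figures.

6.86 W/m²

By superposition, sum each source's inverse-square contribution:
A: 142 × (2.00/9.37)² = 6.469 W/m²
B: 13.1 × (0.450/2.60)² = 0.3924 W/m²
Total = 6.469 + 0.3924 = 6.861 W/m².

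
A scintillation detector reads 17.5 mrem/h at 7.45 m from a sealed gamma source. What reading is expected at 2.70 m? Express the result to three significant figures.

133 mrem/h

Applying the 1/r² law, the rate at 2.70 m is
17.5 × (7.45/2.70)² = 17.5 × 7.614 = 133.2 mrem/h.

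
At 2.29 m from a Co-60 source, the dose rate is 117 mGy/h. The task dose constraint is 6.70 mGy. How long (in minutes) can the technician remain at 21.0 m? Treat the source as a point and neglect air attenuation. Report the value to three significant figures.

Intensity scales as (d₁/d₂)², so rate at 21.0 m:
(2.29/21.0)² = 0.01189, so 117 × 0.01189 = 1.391 mGy/h.
Stay time = 6.70 mGy ÷ 1.391 mGy/h = 4.817 h = 289.0 min.

289 min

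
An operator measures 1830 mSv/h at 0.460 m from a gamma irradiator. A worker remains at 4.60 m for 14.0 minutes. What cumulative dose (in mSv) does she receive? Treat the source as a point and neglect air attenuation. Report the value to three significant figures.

Applying the 1/r² law, rate at 4.60 m:
(0.460/4.60)² = 0.01000, so 1830 × 0.01000 = 18.30 mSv/h.
Dose = rate × time = 18.30 mSv/h × 0.2333 h = 4.269 mSv.

4.27 mSv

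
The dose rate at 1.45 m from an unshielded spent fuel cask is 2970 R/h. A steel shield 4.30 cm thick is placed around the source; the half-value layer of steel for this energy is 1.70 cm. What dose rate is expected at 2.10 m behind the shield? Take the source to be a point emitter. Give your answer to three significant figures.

245 R/h

Distance alone: 2970 × (1.45/2.10)² = 2970 × 0.4768 = 1416 R/h.
Shield: 4.30/1.70 = 2.529 half-value layers → attenuation 2^(−2.529) = 0.1733.
Combined: 1416 × 0.1733 = 245.4 R/h.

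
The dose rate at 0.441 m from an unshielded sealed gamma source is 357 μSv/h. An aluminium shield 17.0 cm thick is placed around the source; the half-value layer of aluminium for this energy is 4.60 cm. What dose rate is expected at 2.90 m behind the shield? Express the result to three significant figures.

Distance alone: (0.441/2.90)² = 0.02312, so 357 × 0.02312 = 8.254 μSv/h.
Shield: 17.0/4.60 = 3.696 half-value layers → attenuation 2^(−3.696) = 0.07716.
Combined: 8.254 × 0.07716 = 0.6369 μSv/h.

0.637 μSv/h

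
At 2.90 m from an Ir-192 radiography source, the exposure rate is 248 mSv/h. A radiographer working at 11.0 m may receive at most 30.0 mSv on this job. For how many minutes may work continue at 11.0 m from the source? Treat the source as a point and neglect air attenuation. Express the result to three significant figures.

104 min

By the inverse-square law, rate at 11.0 m:
248 × (2.90/11.0)² = 248 × 0.06950 = 17.24 mSv/h.
Stay time = 30.0 mSv ÷ 17.24 mSv/h = 1.740 h = 104.4 min.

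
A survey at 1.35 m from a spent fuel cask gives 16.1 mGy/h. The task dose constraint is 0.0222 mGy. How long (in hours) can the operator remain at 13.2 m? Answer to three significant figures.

0.132 h

Intensity scales as (d₁/d₂)², so rate at 13.2 m:
(1.35/13.2)² = 0.01046, so 16.1 × 0.01046 = 0.1684 mGy/h.
Stay time = 0.0222 mGy ÷ 0.1684 mGy/h = 0.1318 h.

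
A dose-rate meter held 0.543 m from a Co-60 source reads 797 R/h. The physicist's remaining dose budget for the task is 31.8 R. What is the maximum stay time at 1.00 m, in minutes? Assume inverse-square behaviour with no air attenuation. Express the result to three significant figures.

Applying the 1/r² law, rate at 1.00 m:
797 × (0.543/1.00)² = 797 × 0.2948 = 235.0 R/h.
Stay time = 31.8 R ÷ 235.0 R/h = 0.1353 h = 8.118 min.

8.12 min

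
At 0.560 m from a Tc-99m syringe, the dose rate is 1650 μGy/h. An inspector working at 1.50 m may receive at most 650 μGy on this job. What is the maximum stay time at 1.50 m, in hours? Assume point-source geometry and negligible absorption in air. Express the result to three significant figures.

Intensity scales as (d₁/d₂)², so rate at 1.50 m:
1650 × (0.560/1.50)² = 1650 × 0.1394 = 230.0 μGy/h.
Stay time = 650 μGy ÷ 230.0 μGy/h = 2.826 h.

2.83 h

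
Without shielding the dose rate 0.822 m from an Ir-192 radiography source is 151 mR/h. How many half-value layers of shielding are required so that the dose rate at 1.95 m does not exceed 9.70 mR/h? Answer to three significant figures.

1.47 half-value layers

At 1.95 m, distance alone gives 151 × (0.822/1.95)² = 151 × 0.1777 = 26.83 mR/h.
Further attenuation needed: 26.83/9.70 = 2.766.
n = log₂(2.766) = 1.468 half-value layers.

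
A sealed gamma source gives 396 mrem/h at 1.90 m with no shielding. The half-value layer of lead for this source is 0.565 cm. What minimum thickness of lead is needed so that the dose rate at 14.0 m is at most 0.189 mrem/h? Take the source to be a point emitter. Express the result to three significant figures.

2.98 cm

At 14.0 m, distance alone gives 396 × (1.90/14.0)² = 396 × 0.01842 = 7.294 mrem/h.
Further attenuation needed: 7.294/0.189 = 38.59.
n = log₂(38.59) = 5.270 half-value layers.
Thickness = 5.270 × 0.565 cm = 2.978 cm.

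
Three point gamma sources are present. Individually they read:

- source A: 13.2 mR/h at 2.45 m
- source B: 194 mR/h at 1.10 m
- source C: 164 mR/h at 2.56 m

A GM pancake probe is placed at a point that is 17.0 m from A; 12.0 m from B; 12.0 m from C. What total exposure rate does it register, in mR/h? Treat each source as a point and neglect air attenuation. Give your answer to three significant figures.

Each source contributes Iᵢ·(dᵢ/rᵢ)²; contributions add.
A: 13.2 × (2.45/17.0)² = 0.2742 mR/h
B: 194 × (1.10/12.0)² = 1.630 mR/h
C: 164 × (2.56/12.0)² = 7.464 mR/h
Total = 0.2742 + 1.630 + 7.464 = 9.368 mR/h.

9.37 mR/h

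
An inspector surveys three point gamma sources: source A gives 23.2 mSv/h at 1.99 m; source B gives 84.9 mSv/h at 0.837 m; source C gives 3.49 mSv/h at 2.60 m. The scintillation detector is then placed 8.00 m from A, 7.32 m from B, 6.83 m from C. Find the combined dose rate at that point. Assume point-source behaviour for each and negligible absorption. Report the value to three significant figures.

Each source contributes Iᵢ·(dᵢ/rᵢ)²; contributions add.
A: 23.2 × (1.99/8.00)² = 1.436 mSv/h
B: 84.9 × (0.837/7.32)² = 1.110 mSv/h
C: 3.49 × (2.60/6.83)² = 0.5057 mSv/h
Total = 1.436 + 1.110 + 0.5057 = 3.052 mSv/h.

3.05 mSv/h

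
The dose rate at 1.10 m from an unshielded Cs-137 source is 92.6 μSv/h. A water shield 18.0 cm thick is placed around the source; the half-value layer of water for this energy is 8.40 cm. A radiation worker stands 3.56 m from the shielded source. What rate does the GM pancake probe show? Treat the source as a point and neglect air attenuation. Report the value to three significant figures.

Distance alone: 92.6 × (1.10/3.56)² = 92.6 × 0.09547 = 8.841 μSv/h.
Shield: 18.0/8.40 = 2.143 half-value layers → attenuation 2^(−2.143) = 0.2264.
Combined: 8.841 × 0.2264 = 2.002 μSv/h.

2.00 μSv/h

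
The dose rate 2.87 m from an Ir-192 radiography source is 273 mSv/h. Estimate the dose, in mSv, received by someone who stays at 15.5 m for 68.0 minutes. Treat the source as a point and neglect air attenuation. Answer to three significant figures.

Using I₁d₁² = I₂d₂², rate at 15.5 m:
273 × (2.87/15.5)² = 273 × 0.03428 = 9.358 mSv/h.
Dose = rate × time = 9.358 mSv/h × 1.133 h = 10.60 mSv.

10.6 mSv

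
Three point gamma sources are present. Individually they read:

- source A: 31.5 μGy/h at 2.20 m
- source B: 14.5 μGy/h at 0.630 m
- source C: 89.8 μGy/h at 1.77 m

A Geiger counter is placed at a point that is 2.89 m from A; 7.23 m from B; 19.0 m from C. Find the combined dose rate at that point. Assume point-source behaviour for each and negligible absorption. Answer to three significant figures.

By superposition, sum each source's inverse-square contribution:
A: 31.5 × (2.20/2.89)² = 18.25 μGy/h
B: 14.5 × (0.630/7.23)² = 0.1101 μGy/h
C: 89.8 × (1.77/19.0)² = 0.7793 μGy/h
Total = 18.25 + 0.1101 + 0.7793 = 19.14 μGy/h.

19.1 μGy/h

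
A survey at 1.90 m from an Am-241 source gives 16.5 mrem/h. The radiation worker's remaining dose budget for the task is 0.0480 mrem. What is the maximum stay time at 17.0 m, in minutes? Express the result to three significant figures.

Applying the 1/r² law, rate at 17.0 m:
16.5 × (1.90/17.0)² = 16.5 × 0.01249 = 0.2061 mrem/h.
Stay time = 0.0480 mrem ÷ 0.2061 mrem/h = 0.2329 h = 13.97 min.

14.0 min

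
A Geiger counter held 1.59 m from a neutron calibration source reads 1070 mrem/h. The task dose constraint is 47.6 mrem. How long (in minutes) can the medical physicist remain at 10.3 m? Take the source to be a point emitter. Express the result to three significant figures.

Applying the 1/r² law, rate at 10.3 m:
(1.59/10.3)² = 0.02383, so 1070 × 0.02383 = 25.50 mrem/h.
Stay time = 47.6 mrem ÷ 25.50 mrem/h = 1.867 h = 112.0 min.

112 min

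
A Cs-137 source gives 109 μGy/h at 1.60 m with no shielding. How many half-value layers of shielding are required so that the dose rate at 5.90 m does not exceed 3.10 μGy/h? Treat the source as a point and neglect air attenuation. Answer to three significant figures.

1.37 half-value layers

At 5.90 m, distance alone gives 109 × (1.60/5.90)² = 109 × 0.07354 = 8.016 μGy/h.
Further attenuation needed: 8.016/3.10 = 2.586.
n = log₂(2.586) = 1.371 half-value layers.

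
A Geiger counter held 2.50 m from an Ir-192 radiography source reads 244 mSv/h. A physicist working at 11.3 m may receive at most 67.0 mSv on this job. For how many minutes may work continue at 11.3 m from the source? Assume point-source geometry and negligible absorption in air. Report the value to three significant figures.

337 min

Since intensity falls as 1/r², rate at 11.3 m:
244 × (2.50/11.3)² = 244 × 0.04895 = 11.94 mSv/h.
Stay time = 67.0 mSv ÷ 11.94 mSv/h = 5.611 h = 336.7 min.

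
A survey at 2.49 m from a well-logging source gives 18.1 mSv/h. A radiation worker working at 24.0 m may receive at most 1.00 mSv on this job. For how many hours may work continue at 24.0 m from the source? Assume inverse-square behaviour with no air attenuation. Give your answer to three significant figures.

Applying the 1/r² law, rate at 24.0 m:
(2.49/24.0)² = 0.01076, so 18.1 × 0.01076 = 0.1948 mSv/h.
Stay time = 1.00 mSv ÷ 0.1948 mSv/h = 5.133 h.

5.13 h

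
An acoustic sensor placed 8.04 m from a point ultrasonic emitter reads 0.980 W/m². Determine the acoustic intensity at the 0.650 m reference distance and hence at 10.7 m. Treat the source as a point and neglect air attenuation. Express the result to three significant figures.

Applying the 1/r² law,
At 0.650 m: (8.04/0.650)² = 153.0, so 0.980 × 153.0 = 149.9 W/m²
At 10.7 m: (0.650/10.7)² = 0.003690, so 149.9 × 0.003690 = 0.5531 W/m².

150 W/m²; 0.553 W/m²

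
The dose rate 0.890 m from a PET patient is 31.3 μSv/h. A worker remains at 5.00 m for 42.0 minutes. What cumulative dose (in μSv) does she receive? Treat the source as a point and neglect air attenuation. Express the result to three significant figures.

0.694 μSv

Intensity scales as (d₁/d₂)², so rate at 5.00 m:
31.3 × (0.890/5.00)² = 31.3 × 0.03168 = 0.9916 μSv/h.
Dose = rate × time = 0.9916 μSv/h × 0.7000 h = 0.6941 μSv.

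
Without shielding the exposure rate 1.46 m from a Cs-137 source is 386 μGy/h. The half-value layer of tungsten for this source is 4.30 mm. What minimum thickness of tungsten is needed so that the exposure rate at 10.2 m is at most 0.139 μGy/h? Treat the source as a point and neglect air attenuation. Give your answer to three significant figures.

25.1 mm

At 10.2 m, distance alone gives 386 × (1.46/10.2)² = 386 × 0.02049 = 7.909 μGy/h.
Further attenuation needed: 7.909/0.139 = 56.90.
n = log₂(56.90) = 5.830 half-value layers.
Thickness = 5.830 × 4.30 mm = 25.07 mm.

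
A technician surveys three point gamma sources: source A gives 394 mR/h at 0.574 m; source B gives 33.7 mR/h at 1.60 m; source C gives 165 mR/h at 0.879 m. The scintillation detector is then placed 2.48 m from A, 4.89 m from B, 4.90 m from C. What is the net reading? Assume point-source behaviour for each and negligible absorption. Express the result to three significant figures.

30.0 mR/h

Each source contributes Iᵢ·(dᵢ/rᵢ)²; contributions add.
A: 394 × (0.574/2.48)² = 21.11 mR/h
B: 33.7 × (1.60/4.89)² = 3.608 mR/h
C: 165 × (0.879/4.90)² = 5.310 mR/h
Total = 21.11 + 3.608 + 5.310 = 30.03 mR/h.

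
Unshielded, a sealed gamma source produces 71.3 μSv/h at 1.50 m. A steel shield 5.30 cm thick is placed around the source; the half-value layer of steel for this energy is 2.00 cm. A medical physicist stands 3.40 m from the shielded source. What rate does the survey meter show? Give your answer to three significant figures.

2.21 μSv/h

Distance alone: (1.50/3.40)² = 0.1946, so 71.3 × 0.1946 = 13.87 μSv/h.
Shield: 5.30/2.00 = 2.650 half-value layers → attenuation 2^(−2.650) = 0.1593.
Combined: 13.87 × 0.1593 = 2.209 μSv/h.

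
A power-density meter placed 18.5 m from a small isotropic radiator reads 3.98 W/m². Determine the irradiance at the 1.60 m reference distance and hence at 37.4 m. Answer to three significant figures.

532 W/m²; 0.974 W/m²

By the inverse-square law,
At 1.60 m: (18.5/1.60)² = 133.7, so 3.98 × 133.7 = 532.1 W/m²
At 37.4 m: 532.1 × (1.60/37.4)² = 532.1 × 0.001830 = 0.9737 W/m².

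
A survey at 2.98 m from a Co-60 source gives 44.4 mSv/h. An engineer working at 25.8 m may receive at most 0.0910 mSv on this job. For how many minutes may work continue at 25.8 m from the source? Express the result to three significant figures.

Using I₁d₁² = I₂d₂², rate at 25.8 m:
(2.98/25.8)² = 0.01334, so 44.4 × 0.01334 = 0.5923 mSv/h.
Stay time = 0.0910 mSv ÷ 0.5923 mSv/h = 0.1536 h = 9.216 min.

9.22 min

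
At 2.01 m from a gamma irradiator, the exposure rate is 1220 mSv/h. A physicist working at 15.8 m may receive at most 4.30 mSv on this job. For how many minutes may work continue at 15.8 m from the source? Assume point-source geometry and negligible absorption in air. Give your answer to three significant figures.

Using I₁d₁² = I₂d₂², rate at 15.8 m:
1220 × (2.01/15.8)² = 1220 × 0.01618 = 19.74 mSv/h.
Stay time = 4.30 mSv ÷ 19.74 mSv/h = 0.2178 h = 13.07 min.

13.1 min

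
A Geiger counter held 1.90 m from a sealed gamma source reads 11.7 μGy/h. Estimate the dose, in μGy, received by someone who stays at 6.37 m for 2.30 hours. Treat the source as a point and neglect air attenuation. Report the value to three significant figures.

Using I₁d₁² = I₂d₂², rate at 6.37 m:
11.7 × (1.90/6.37)² = 11.7 × 0.08897 = 1.041 μGy/h.
Dose = rate × time = 1.041 μGy/h × 2.300 h = 2.394 μGy.

2.39 μGy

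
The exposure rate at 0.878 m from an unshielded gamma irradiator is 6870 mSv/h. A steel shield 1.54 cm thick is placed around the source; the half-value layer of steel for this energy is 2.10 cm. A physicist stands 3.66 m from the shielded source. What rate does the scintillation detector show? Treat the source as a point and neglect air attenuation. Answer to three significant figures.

Distance alone: 6870 × (0.878/3.66)² = 6870 × 0.05755 = 395.4 mSv/h.
Shield: 1.54/2.10 = 0.7333 half-value layers → attenuation 2^(−0.7333) = 0.6015.
Combined: 395.4 × 0.6015 = 237.8 mSv/h.

238 mSv/h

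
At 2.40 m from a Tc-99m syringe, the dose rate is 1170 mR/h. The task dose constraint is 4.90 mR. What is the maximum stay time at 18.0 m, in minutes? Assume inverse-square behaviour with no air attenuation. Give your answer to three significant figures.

14.1 min

Applying the 1/r² law, rate at 18.0 m:
1170 × (2.40/18.0)² = 1170 × 0.01778 = 20.80 mR/h.
Stay time = 4.90 mR ÷ 20.80 mR/h = 0.2356 h = 14.14 min.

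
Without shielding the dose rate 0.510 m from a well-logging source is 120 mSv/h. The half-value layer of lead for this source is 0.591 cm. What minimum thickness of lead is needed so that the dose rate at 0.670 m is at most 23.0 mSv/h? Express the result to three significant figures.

At 0.670 m, distance alone gives 120 × (0.510/0.670)² = 120 × 0.5794 = 69.53 mSv/h.
Further attenuation needed: 69.53/23.0 = 3.023.
n = log₂(3.023) = 1.596 half-value layers.
Thickness = 1.596 × 0.591 cm = 0.9432 cm.

0.943 cm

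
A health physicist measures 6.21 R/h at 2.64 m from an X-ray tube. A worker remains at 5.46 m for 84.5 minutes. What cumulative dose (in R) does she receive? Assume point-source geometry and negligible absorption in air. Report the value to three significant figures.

Using I₁d₁² = I₂d₂², rate at 5.46 m:
6.21 × (2.64/5.46)² = 6.21 × 0.2338 = 1.452 R/h.
Dose = rate × time = 1.452 R/h × 1.408 h = 2.044 R.

2.04 R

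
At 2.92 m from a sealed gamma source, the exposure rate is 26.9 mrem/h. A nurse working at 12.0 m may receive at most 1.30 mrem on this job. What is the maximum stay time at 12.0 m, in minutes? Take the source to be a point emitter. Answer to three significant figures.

49.0 min

By the inverse-square law, rate at 12.0 m:
26.9 × (2.92/12.0)² = 26.9 × 0.05921 = 1.593 mrem/h.
Stay time = 1.30 mrem ÷ 1.593 mrem/h = 0.8161 h = 48.97 min.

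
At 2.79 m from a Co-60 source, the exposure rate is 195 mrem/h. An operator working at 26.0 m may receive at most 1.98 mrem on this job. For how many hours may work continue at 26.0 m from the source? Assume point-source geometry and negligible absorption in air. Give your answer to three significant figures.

Using I₁d₁² = I₂d₂², rate at 26.0 m:
195 × (2.79/26.0)² = 195 × 0.01151 = 2.244 mrem/h.
Stay time = 1.98 mrem ÷ 2.244 mrem/h = 0.8824 h.

0.882 h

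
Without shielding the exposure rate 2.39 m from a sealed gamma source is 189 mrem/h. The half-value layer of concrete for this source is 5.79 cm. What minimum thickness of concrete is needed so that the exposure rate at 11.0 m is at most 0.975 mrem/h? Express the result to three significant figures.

18.5 cm

At 11.0 m, distance alone gives 189 × (2.39/11.0)² = 189 × 0.04721 = 8.923 mrem/h.
Further attenuation needed: 8.923/0.975 = 9.152.
n = log₂(9.152) = 3.194 half-value layers.
Thickness = 3.194 × 5.79 cm = 18.49 cm.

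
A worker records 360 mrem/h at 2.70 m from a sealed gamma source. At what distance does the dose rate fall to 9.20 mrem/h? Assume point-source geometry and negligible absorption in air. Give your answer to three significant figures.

16.9 m

By the inverse-square law, d₂ = d₁·√(I₁/I₂).
I₁/I₂ = 360/9.20 = 39.13, so d₂ = 2.70 × √39.13 = 16.89 m.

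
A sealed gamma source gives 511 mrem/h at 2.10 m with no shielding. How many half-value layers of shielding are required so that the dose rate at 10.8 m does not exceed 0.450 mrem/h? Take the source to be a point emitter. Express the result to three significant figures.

5.42 half-value layers

At 10.8 m, distance alone gives 511 × (2.10/10.8)² = 511 × 0.03781 = 19.32 mrem/h.
Further attenuation needed: 19.32/0.450 = 42.93.
n = log₂(42.93) = 5.424 half-value layers.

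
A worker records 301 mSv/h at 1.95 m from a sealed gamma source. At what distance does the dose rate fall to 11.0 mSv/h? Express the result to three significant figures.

By the inverse-square law, d₂ = d₁·√(I₁/I₂).
I₁/I₂ = 301/11.0 = 27.36, so d₂ = 1.95 × √27.36 = 10.20 m.

10.2 m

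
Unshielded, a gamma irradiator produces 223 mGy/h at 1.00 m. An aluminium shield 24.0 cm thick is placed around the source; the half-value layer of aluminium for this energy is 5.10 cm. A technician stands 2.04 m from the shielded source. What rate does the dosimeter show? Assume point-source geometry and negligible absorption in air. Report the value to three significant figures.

2.05 mGy/h

Distance alone: (1.00/2.04)² = 0.2403, so 223 × 0.2403 = 53.59 mGy/h.
Shield: 24.0/5.10 = 4.706 half-value layers → attenuation 2^(−4.706) = 0.03831.
Combined: 53.59 × 0.03831 = 2.053 mGy/h.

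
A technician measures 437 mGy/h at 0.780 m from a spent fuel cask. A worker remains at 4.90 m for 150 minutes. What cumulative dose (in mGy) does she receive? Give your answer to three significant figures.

Using I₁d₁² = I₂d₂², rate at 4.90 m:
(0.780/4.90)² = 0.02534, so 437 × 0.02534 = 11.07 mGy/h.
Dose = rate × time = 11.07 mGy/h × 2.500 h = 27.68 mGy.

27.7 mGy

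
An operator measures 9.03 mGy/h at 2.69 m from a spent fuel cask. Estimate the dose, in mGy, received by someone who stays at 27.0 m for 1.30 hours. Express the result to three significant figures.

0.117 mGy

Intensity scales as (d₁/d₂)², so rate at 27.0 m:
9.03 × (2.69/27.0)² = 9.03 × 0.009926 = 0.08963 mGy/h.
Dose = rate × time = 0.08963 mGy/h × 1.300 h = 0.1165 mGy.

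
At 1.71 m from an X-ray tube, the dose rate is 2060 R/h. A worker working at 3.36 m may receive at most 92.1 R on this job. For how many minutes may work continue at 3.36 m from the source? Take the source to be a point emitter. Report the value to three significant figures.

10.4 min

Since intensity falls as 1/r², rate at 3.36 m:
2060 × (1.71/3.36)² = 2060 × 0.2590 = 533.5 R/h.
Stay time = 92.1 R ÷ 533.5 R/h = 0.1726 h = 10.36 min.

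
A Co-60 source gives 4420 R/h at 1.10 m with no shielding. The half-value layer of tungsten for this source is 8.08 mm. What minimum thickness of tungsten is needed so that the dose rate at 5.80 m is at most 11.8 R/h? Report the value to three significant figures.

At 5.80 m, distance alone gives 4420 × (1.10/5.80)² = 4420 × 0.03597 = 159.0 R/h.
Further attenuation needed: 159.0/11.8 = 13.47.
n = log₂(13.47) = 3.752 half-value layers.
Thickness = 3.752 × 8.08 mm = 30.32 mm.

30.3 mm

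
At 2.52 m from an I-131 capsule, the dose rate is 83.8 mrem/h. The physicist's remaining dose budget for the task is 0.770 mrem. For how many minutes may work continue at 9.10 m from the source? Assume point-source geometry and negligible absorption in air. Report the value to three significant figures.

7.19 min

Since intensity falls as 1/r², rate at 9.10 m:
83.8 × (2.52/9.10)² = 83.8 × 0.07669 = 6.427 mrem/h.
Stay time = 0.770 mrem ÷ 6.427 mrem/h = 0.1198 h = 7.188 min.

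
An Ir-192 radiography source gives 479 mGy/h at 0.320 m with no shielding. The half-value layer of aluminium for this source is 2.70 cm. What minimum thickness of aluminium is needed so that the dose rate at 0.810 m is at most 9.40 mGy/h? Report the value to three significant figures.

At 0.810 m, distance alone gives 479 × (0.320/0.810)² = 479 × 0.1561 = 74.77 mGy/h.
Further attenuation needed: 74.77/9.40 = 7.954.
n = log₂(7.954) = 2.992 half-value layers.
Thickness = 2.992 × 2.70 cm = 8.078 cm.

8.08 cm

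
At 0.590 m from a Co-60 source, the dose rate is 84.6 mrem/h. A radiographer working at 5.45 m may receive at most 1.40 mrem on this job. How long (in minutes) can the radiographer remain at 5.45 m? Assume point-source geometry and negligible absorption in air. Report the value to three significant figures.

84.7 min

Applying the 1/r² law, rate at 5.45 m:
(0.590/5.45)² = 0.01172, so 84.6 × 0.01172 = 0.9915 mrem/h.
Stay time = 1.40 mrem ÷ 0.9915 mrem/h = 1.412 h = 84.72 min.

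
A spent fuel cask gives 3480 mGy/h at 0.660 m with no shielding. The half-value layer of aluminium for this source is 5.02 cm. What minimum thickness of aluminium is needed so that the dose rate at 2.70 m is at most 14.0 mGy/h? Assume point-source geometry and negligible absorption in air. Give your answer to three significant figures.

19.5 cm

At 2.70 m, distance alone gives (0.660/2.70)² = 0.05975, so 3480 × 0.05975 = 207.9 mGy/h.
Further attenuation needed: 207.9/14.0 = 14.85.
n = log₂(14.85) = 3.892 half-value layers.
Thickness = 3.892 × 5.02 cm = 19.54 cm.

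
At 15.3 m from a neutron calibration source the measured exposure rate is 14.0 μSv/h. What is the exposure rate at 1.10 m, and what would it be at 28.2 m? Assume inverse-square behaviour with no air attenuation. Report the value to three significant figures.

Since intensity falls as 1/r²,
At 1.10 m: (15.3/1.10)² = 193.5, so 14.0 × 193.5 = 2709 μSv/h
At 28.2 m: 2709 × (1.10/28.2)² = 2709 × 0.001522 = 4.123 μSv/h.

2710 μSv/h; 4.12 μSv/h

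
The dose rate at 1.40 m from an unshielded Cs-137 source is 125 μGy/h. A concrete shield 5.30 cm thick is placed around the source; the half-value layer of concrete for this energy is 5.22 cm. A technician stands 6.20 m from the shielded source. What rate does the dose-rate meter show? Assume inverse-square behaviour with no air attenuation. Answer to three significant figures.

3.15 μGy/h

Distance alone: (1.40/6.20)² = 0.05099, so 125 × 0.05099 = 6.374 μGy/h.
Shield: 5.30/5.22 = 1.015 half-value layers → attenuation 2^(−1.015) = 0.4948.
Combined: 6.374 × 0.4948 = 3.154 μGy/h.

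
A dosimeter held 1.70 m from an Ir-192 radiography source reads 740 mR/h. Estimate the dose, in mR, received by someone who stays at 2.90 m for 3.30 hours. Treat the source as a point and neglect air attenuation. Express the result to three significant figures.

839 mR

Applying the 1/r² law, rate at 2.90 m:
740 × (1.70/2.90)² = 740 × 0.3436 = 254.3 mR/h.
Dose = rate × time = 254.3 mR/h × 3.300 h = 839.2 mR.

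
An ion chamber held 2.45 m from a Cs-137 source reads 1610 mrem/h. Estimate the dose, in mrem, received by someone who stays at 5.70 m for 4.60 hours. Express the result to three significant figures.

1370 mrem

Since intensity falls as 1/r², rate at 5.70 m:
(2.45/5.70)² = 0.1847, so 1610 × 0.1847 = 297.4 mrem/h.
Dose = rate × time = 297.4 mrem/h × 4.600 h = 1368 mrem.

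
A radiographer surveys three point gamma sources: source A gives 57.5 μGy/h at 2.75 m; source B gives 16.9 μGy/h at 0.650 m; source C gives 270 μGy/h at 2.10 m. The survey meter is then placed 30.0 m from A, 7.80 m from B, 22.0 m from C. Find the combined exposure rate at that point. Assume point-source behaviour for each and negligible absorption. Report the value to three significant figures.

Each source contributes Iᵢ·(dᵢ/rᵢ)²; contributions add.
A: 57.5 × (2.75/30.0)² = 0.4832 μGy/h
B: 16.9 × (0.650/7.80)² = 0.1174 μGy/h
C: 270 × (2.10/22.0)² = 2.460 μGy/h
Total = 0.4832 + 0.1174 + 2.460 = 3.061 μGy/h.

3.06 μGy/h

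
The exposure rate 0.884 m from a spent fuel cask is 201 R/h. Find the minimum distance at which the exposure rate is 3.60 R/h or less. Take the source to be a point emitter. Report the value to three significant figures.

6.61 m

Intensity scales as (d₁/d₂)², so d₂ = d₁·√(I₁/I₂).
I₁/I₂ = 201/3.60 = 55.83, so d₂ = 0.884 × √55.83 = 6.605 m.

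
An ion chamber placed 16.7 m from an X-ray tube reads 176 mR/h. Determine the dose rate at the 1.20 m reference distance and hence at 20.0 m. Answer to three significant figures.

Intensity scales as (d₁/d₂)², so
At 1.20 m: 176 × (16.7/1.20)² = 176 × 193.7 = 34090 mR/h
At 20.0 m: (1.20/20.0)² = 0.003600, so 34090 × 0.003600 = 122.7 mR/h.

34100 mR/h; 123 mR/h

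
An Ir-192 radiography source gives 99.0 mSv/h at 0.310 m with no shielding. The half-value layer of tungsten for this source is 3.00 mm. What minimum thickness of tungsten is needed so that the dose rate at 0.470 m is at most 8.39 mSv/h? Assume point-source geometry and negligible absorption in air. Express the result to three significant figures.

7.08 mm

At 0.470 m, distance alone gives (0.310/0.470)² = 0.4350, so 99.0 × 0.4350 = 43.06 mSv/h.
Further attenuation needed: 43.06/8.39 = 5.132.
n = log₂(5.132) = 2.360 half-value layers.
Thickness = 2.360 × 3.00 mm = 7.080 mm.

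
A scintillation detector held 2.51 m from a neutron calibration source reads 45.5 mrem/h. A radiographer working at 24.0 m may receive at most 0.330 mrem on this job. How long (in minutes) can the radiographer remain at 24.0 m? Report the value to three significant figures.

39.8 min

Using I₁d₁² = I₂d₂², rate at 24.0 m:
(2.51/24.0)² = 0.01094, so 45.5 × 0.01094 = 0.4978 mrem/h.
Stay time = 0.330 mrem ÷ 0.4978 mrem/h = 0.6629 h = 39.77 min.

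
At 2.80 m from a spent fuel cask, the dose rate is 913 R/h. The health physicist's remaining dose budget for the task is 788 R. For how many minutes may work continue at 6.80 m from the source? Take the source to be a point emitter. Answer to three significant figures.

By the inverse-square law, rate at 6.80 m:
913 × (2.80/6.80)² = 913 × 0.1696 = 154.8 R/h.
Stay time = 788 R ÷ 154.8 R/h = 5.090 h = 305.4 min.

305 min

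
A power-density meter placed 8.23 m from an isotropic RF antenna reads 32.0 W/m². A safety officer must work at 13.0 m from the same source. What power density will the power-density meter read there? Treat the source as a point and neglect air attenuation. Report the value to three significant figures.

Since intensity falls as 1/r², scaling from 8.23 m to 13.0 m:
32.0 × (8.23/13.0)² = 32.0 × 0.4008 = 12.83 W/m².

12.8 W/m²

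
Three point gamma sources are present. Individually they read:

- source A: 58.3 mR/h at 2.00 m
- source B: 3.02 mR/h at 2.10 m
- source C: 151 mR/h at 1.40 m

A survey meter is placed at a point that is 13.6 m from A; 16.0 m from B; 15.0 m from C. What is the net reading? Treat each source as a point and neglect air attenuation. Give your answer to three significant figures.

2.63 mR/h

By superposition, sum each source's inverse-square contribution:
A: 58.3 × (2.00/13.6)² = 1.261 mR/h
B: 3.02 × (2.10/16.0)² = 0.05202 mR/h
C: 151 × (1.40/15.0)² = 1.315 mR/h
Total = 1.261 + 0.05202 + 1.315 = 2.628 mR/h.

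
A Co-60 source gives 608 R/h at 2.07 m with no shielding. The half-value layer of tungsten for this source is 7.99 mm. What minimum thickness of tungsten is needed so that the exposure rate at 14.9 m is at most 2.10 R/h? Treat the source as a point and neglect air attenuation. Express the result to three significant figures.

At 14.9 m, distance alone gives 608 × (2.07/14.9)² = 608 × 0.01930 = 11.73 R/h.
Further attenuation needed: 11.73/2.10 = 5.586.
n = log₂(5.586) = 2.482 half-value layers.
Thickness = 2.482 × 7.99 mm = 19.83 mm.

19.8 mm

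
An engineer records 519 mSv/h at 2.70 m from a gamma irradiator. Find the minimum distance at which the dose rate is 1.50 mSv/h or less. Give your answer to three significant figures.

50.2 m

Applying the 1/r² law, d₂ = d₁·√(I₁/I₂).
I₁/I₂ = 519/1.50 = 346.0, so d₂ = 2.70 × √346.0 = 50.22 m.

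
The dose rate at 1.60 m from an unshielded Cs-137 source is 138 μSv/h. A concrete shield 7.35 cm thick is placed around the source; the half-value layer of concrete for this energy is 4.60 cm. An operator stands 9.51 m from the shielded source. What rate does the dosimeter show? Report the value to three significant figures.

1.29 μSv/h

Distance alone: 138 × (1.60/9.51)² = 138 × 0.02831 = 3.907 μSv/h.
Shield: 7.35/4.60 = 1.598 half-value layers → attenuation 2^(−1.598) = 0.3303.
Combined: 3.907 × 0.3303 = 1.290 μSv/h.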